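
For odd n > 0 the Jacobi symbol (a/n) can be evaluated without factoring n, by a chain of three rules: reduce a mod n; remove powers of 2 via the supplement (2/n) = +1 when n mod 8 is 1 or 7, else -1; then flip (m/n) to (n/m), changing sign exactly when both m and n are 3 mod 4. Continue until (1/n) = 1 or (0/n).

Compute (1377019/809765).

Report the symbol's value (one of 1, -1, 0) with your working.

(1377019/809765) = (567254/809765)   [reduce mod 809765]
567254 = 2^1·283627; (2/809765) = -1 since 809765 mod 8 = 5, so (567254/809765) = (-1)^1·(283627/809765); sign now -1
reciprocity: (283627/809765) = +1·(809765/283627) since 283627 mod 4 = 3, 809765 mod 4 = 1; sign now -1
(809765/283627) = (242511/283627)   [reduce mod 283627]
reciprocity: (242511/283627) = -1·(283627/242511) since 242511 mod 4 = 3, 283627 mod 4 = 3; sign now +1
(283627/242511) = (41116/242511)   [reduce mod 242511]
41116 = 2^2·10279; (2/242511) = +1 since 242511 mod 8 = 7, so (41116/242511) = (+1)^2·(10279/242511); sign now +1
reciprocity: (10279/242511) = -1·(242511/10279) since 10279 mod 4 = 3, 242511 mod 4 = 3; sign now -1
(242511/10279) = (6094/10279)   [reduce mod 10279]
6094 = 2^1·3047; (2/10279) = +1 since 10279 mod 8 = 7, so (6094/10279) = (+1)^1·(3047/10279); sign now -1
reciprocity: (3047/10279) = -1·(10279/3047) since 3047 mod 4 = 3, 10279 mod 4 = 3; sign now +1
(10279/3047) = (1138/3047)   [reduce mod 3047]
1138 = 2^1·569; (2/3047) = +1 since 3047 mod 8 = 7, so (1138/3047) = (+1)^1·(569/3047); sign now +1
reciprocity: (569/3047) = +1·(3047/569) since 569 mod 4 = 1, 3047 mod 4 = 3; sign now +1
(3047/569) = (202/569)   [reduce mod 569]
202 = 2^1·101; (2/569) = +1 since 569 mod 8 = 1, so (202/569) = (+1)^1·(101/569); sign now +1
reciprocity: (101/569) = +1·(569/101) since 101 mod 4 = 1, 569 mod 4 = 1; sign now +1
(569/101) = (64/101)   [reduce mod 101]
64 = 2^6·1; (2/101) = -1 since 101 mod 8 = 5, so (64/101) = (-1)^6·(1/101); sign now +1
(1/101) = 1; final value = sign = +1

1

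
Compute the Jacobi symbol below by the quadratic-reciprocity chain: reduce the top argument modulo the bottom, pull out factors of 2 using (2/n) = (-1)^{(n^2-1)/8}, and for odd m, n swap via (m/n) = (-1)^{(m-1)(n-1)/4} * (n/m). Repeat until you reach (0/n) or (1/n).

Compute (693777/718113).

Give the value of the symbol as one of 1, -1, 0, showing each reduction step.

flip (693777/718113) -> (718113/693777): both odd, 693777 mod 4 = 1, 718113 mod 4 = 1, so the flip contributes +1; sign now +1
(718113/693777): 718113 mod 693777 = 24336, so (718113/693777) = (24336/693777)
factor out 2^4: 24336 = 2^4·1521; with 693777 mod 8 = 1, (2/693777) = +1; sign now +1; continue with (1521/693777)
flip (1521/693777) -> (693777/1521): both odd, 1521 mod 4 = 1, 693777 mod 4 = 1, so the flip contributes +1; sign now +1
(693777/1521): 693777 mod 1521 = 201, so (693777/1521) = (201/1521)
flip (201/1521) -> (1521/201): both odd, 201 mod 4 = 1, 1521 mod 4 = 1, so the flip contributes +1; sign now +1
(1521/201): 1521 mod 201 = 114, so (1521/201) = (114/201)
factor out 2^1: 114 = 2^1·57; with 201 mod 8 = 1, (2/201) = +1; sign now +1; continue with (57/201)
flip (57/201) -> (201/57): both odd, 57 mod 4 = 1, 201 mod 4 = 1, so the flip contributes +1; sign now +1
(201/57): 201 mod 57 = 30, so (201/57) = (30/57)
factor out 2^1: 30 = 2^1·15; with 57 mod 8 = 1, (2/57) = +1; sign now +1; continue with (15/57)
flip (15/57) -> (57/15): both odd, 15 mod 4 = 3, 57 mod 4 = 1, so the flip contributes +1; sign now +1
(57/15): 57 mod 15 = 12, so (57/15) = (12/15)
factor out 2^2: 12 = 2^2·3; with 15 mod 8 = 7, (2/15) = +1; sign now +1; continue with (3/15)
flip (3/15) -> (15/3): both odd, 3 mod 4 = 3, 15 mod 4 = 3, so the flip contributes -1; sign now -1
(15/3): 15 mod 3 = 0, so (15/3) = (0/3)
reached (0/3); gcd(a, n) > 1, so (0/3) = 0 and the symbol is 0

0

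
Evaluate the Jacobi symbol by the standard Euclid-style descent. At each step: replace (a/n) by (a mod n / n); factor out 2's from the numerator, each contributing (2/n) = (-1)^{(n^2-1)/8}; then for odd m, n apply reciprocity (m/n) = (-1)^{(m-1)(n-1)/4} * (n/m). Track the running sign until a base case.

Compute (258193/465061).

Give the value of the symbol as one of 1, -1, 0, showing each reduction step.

reciprocity: (258193/465061) = +1·(465061/258193) since 258193 mod 4 = 1, 465061 mod 4 = 1; sign now +1
(465061/258193) = (206868/258193)   [reduce mod 258193]
206868 = 2^2·51717; (2/258193) = +1 since 258193 mod 8 = 1, so (206868/258193) = (+1)^2·(51717/258193); sign now +1
reciprocity: (51717/258193) = +1·(258193/51717) since 51717 mod 4 = 1, 258193 mod 4 = 1; sign now +1
(258193/51717) = (51325/51717)   [reduce mod 51717]
reciprocity: (51325/51717) = +1·(51717/51325) since 51325 mod 4 = 1, 51717 mod 4 = 1; sign now +1
(51717/51325) = (392/51325)   [reduce mod 51325]
392 = 2^3·49; (2/51325) = -1 since 51325 mod 8 = 5, so (392/51325) = (-1)^3·(49/51325); sign now -1
reciprocity: (49/51325) = +1·(51325/49) since 49 mod 4 = 1, 51325 mod 4 = 1; sign now -1
(51325/49) = (22/49)   [reduce mod 49]
22 = 2^1·11; (2/49) = +1 since 49 mod 8 = 1, so (22/49) = (+1)^1·(11/49); sign now -1
reciprocity: (11/49) = +1·(49/11) since 11 mod 4 = 3, 49 mod 4 = 1; sign now -1
(49/11) = (5/11)   [reduce mod 11]
reciprocity: (5/11) = +1·(11/5) since 5 mod 4 = 1, 11 mod 4 = 3; sign now -1
(11/5) = (1/5)   [reduce mod 5]
(1/5) = 1; final value = sign = -1

-1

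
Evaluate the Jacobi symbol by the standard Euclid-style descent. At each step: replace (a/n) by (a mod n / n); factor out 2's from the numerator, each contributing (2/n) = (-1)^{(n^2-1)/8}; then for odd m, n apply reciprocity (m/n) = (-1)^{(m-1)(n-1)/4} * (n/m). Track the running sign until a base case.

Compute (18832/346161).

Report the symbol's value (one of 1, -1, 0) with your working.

-1

18832 = 2^4·1177; (2/346161) = +1 since 346161 mod 8 = 1, so (18832/346161) = (+1)^4·(1177/346161); sign now +1
reciprocity: (1177/346161) = +1·(346161/1177) since 1177 mod 4 = 1, 346161 mod 4 = 1; sign now +1
(346161/1177) = (123/1177)   [reduce mod 1177]
reciprocity: (123/1177) = +1·(1177/123) since 123 mod 4 = 3, 1177 mod 4 = 1; sign now +1
(1177/123) = (70/123)   [reduce mod 123]
70 = 2^1·35; (2/123) = -1 since 123 mod 8 = 3, so (70/123) = (-1)^1·(35/123); sign now -1
reciprocity: (35/123) = -1·(123/35) since 35 mod 4 = 3, 123 mod 4 = 3; sign now +1
(123/35) = (18/35)   [reduce mod 35]
18 = 2^1·9; (2/35) = -1 since 35 mod 8 = 3, so (18/35) = (-1)^1·(9/35); sign now -1
reciprocity: (9/35) = +1·(35/9) since 9 mod 4 = 1, 35 mod 4 = 3; sign now -1
(35/9) = (8/9)   [reduce mod 9]
8 = 2^3·1; (2/9) = +1 since 9 mod 8 = 1, so (8/9) = (+1)^3·(1/9); sign now -1
(1/9) = 1; final value = sign = -1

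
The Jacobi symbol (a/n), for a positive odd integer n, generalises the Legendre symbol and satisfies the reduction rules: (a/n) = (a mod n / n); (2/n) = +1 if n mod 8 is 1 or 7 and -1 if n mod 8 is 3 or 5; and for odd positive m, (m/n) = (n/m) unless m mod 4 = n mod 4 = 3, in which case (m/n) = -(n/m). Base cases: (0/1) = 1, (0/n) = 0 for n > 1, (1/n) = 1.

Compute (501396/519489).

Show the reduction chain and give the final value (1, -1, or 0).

0

501396 = 2^2·125349; (2/519489) = +1 since 519489 mod 8 = 1, so (501396/519489) = (+1)^2·(125349/519489); sign now +1
reciprocity: (125349/519489) = +1·(519489/125349) since 125349 mod 4 = 1, 519489 mod 4 = 1; sign now +1
(519489/125349) = (18093/125349)   [reduce mod 125349]
reciprocity: (18093/125349) = +1·(125349/18093) since 18093 mod 4 = 1, 125349 mod 4 = 1; sign now +1
(125349/18093) = (16791/18093)   [reduce mod 18093]
reciprocity: (16791/18093) = +1·(18093/16791) since 16791 mod 4 = 3, 18093 mod 4 = 1; sign now +1
(18093/16791) = (1302/16791)   [reduce mod 16791]
1302 = 2^1·651; (2/16791) = +1 since 16791 mod 8 = 7, so (1302/16791) = (+1)^1·(651/16791); sign now +1
reciprocity: (651/16791) = -1·(16791/651) since 651 mod 4 = 3, 16791 mod 4 = 3; sign now -1
(16791/651) = (516/651)   [reduce mod 651]
516 = 2^2·129; (2/651) = -1 since 651 mod 8 = 3, so (516/651) = (-1)^2·(129/651); sign now -1
reciprocity: (129/651) = +1·(651/129) since 129 mod 4 = 1, 651 mod 4 = 3; sign now -1
(651/129) = (6/129)   [reduce mod 129]
6 = 2^1·3; (2/129) = +1 since 129 mod 8 = 1, so (6/129) = (+1)^1·(3/129); sign now -1
reciprocity: (3/129) = +1·(129/3) since 3 mod 4 = 3, 129 mod 4 = 1; sign now -1
(129/3) = (0/3)   [reduce mod 3]
(0/3) = 0   [gcd(a, n) > 1]; final value = 0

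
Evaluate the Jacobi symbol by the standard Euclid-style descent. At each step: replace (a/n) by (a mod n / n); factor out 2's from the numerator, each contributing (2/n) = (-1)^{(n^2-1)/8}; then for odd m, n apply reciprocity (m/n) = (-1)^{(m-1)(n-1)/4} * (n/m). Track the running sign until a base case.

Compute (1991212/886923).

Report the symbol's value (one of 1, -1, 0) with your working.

(1991212/886923): 1991212 mod 886923 = 217366, so (1991212/886923) = (217366/886923)
factor out 2^1: 217366 = 2^1·108683; with 886923 mod 8 = 3, (2/886923) = -1; sign now -1; continue with (108683/886923)
flip (108683/886923) -> (886923/108683): both odd, 108683 mod 4 = 3, 886923 mod 4 = 3, so the flip contributes -1; sign now +1
(886923/108683): 886923 mod 108683 = 17459, so (886923/108683) = (17459/108683)
flip (17459/108683) -> (108683/17459): both odd, 17459 mod 4 = 3, 108683 mod 4 = 3, so the flip contributes -1; sign now -1
(108683/17459): 108683 mod 17459 = 3929, so (108683/17459) = (3929/17459)
flip (3929/17459) -> (17459/3929): both odd, 3929 mod 4 = 1, 17459 mod 4 = 3, so the flip contributes +1; sign now -1
(17459/3929): 17459 mod 3929 = 1743, so (17459/3929) = (1743/3929)
flip (1743/3929) -> (3929/1743): both odd, 1743 mod 4 = 3, 3929 mod 4 = 1, so the flip contributes +1; sign now -1
(3929/1743): 3929 mod 1743 = 443, so (3929/1743) = (443/1743)
flip (443/1743) -> (1743/443): both odd, 443 mod 4 = 3, 1743 mod 4 = 3, so the flip contributes -1; sign now +1
(1743/443): 1743 mod 443 = 414, so (1743/443) = (414/443)
factor out 2^1: 414 = 2^1·207; with 443 mod 8 = 3, (2/443) = -1; sign now -1; continue with (207/443)
flip (207/443) -> (443/207): both odd, 207 mod 4 = 3, 443 mod 4 = 3, so the flip contributes -1; sign now +1
(443/207): 443 mod 207 = 29, so (443/207) = (29/207)
flip (29/207) -> (207/29): both odd, 29 mod 4 = 1, 207 mod 4 = 3, so the flip contributes +1; sign now +1
(207/29): 207 mod 29 = 4, so (207/29) = (4/29)
factor out 2^2: 4 = 2^2·1; with 29 mod 8 = 5, (2/29) = -1; sign now +1; continue with (1/29)
reached (1/29) = 1, so the symbol is +1

1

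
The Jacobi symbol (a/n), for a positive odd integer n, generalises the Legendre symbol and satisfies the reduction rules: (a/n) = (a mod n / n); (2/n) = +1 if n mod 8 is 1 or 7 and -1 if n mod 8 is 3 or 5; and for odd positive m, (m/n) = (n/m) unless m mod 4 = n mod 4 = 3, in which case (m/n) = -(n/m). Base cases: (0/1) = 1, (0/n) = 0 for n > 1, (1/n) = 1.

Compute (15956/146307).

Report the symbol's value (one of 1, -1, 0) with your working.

-1

factor out 2^2: 15956 = 2^2·3989; with 146307 mod 8 = 3, (2/146307) = -1; sign now +1; continue with (3989/146307)
flip (3989/146307) -> (146307/3989): both odd, 3989 mod 4 = 1, 146307 mod 4 = 3, so the flip contributes +1; sign now +1
(146307/3989): 146307 mod 3989 = 2703, so (146307/3989) = (2703/3989)
flip (2703/3989) -> (3989/2703): both odd, 2703 mod 4 = 3, 3989 mod 4 = 1, so the flip contributes +1; sign now +1
(3989/2703): 3989 mod 2703 = 1286, so (3989/2703) = (1286/2703)
factor out 2^1: 1286 = 2^1·643; with 2703 mod 8 = 7, (2/2703) = +1; sign now +1; continue with (643/2703)
flip (643/2703) -> (2703/643): both odd, 643 mod 4 = 3, 2703 mod 4 = 3, so the flip contributes -1; sign now -1
(2703/643): 2703 mod 643 = 131, so (2703/643) = (131/643)
flip (131/643) -> (643/131): both odd, 131 mod 4 = 3, 643 mod 4 = 3, so the flip contributes -1; sign now +1
(643/131): 643 mod 131 = 119, so (643/131) = (119/131)
flip (119/131) -> (131/119): both odd, 119 mod 4 = 3, 131 mod 4 = 3, so the flip contributes -1; sign now -1
(131/119): 131 mod 119 = 12, so (131/119) = (12/119)
factor out 2^2: 12 = 2^2·3; with 119 mod 8 = 7, (2/119) = +1; sign now -1; continue with (3/119)
flip (3/119) -> (119/3): both odd, 3 mod 4 = 3, 119 mod 4 = 3, so the flip contributes -1; sign now +1
(119/3): 119 mod 3 = 2, so (119/3) = (2/3)
factor out 2^1: 2 = 2^1·1; with 3 mod 8 = 3, (2/3) = -1; sign now -1; continue with (1/3)
reached (1/3) = 1, so the symbol is -1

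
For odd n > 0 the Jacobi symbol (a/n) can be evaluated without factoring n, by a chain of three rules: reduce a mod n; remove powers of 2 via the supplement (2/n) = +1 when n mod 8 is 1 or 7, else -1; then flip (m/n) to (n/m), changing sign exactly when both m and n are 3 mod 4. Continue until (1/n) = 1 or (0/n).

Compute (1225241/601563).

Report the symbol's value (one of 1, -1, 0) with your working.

-1

(1225241/601563): 1225241 mod 601563 = 22115, so (1225241/601563) = (22115/601563)
flip (22115/601563) -> (601563/22115): both odd, 22115 mod 4 = 3, 601563 mod 4 = 3, so the flip contributes -1; sign now -1
(601563/22115): 601563 mod 22115 = 4458, so (601563/22115) = (4458/22115)
factor out 2^1: 4458 = 2^1·2229; with 22115 mod 8 = 3, (2/22115) = -1; sign now +1; continue with (2229/22115)
flip (2229/22115) -> (22115/2229): both odd, 2229 mod 4 = 1, 22115 mod 4 = 3, so the flip contributes +1; sign now +1
(22115/2229): 22115 mod 2229 = 2054, so (22115/2229) = (2054/2229)
factor out 2^1: 2054 = 2^1·1027; with 2229 mod 8 = 5, (2/2229) = -1; sign now -1; continue with (1027/2229)
flip (1027/2229) -> (2229/1027): both odd, 1027 mod 4 = 3, 2229 mod 4 = 1, so the flip contributes +1; sign now -1
(2229/1027): 2229 mod 1027 = 175, so (2229/1027) = (175/1027)
flip (175/1027) -> (1027/175): both odd, 175 mod 4 = 3, 1027 mod 4 = 3, so the flip contributes -1; sign now +1
(1027/175): 1027 mod 175 = 152, so (1027/175) = (152/175)
factor out 2^3: 152 = 2^3·19; with 175 mod 8 = 7, (2/175) = +1; sign now +1; continue with (19/175)
flip (19/175) -> (175/19): both odd, 19 mod 4 = 3, 175 mod 4 = 3, so the flip contributes -1; sign now -1
(175/19): 175 mod 19 = 4, so (175/19) = (4/19)
factor out 2^2: 4 = 2^2·1; with 19 mod 8 = 3, (2/19) = -1; sign now -1; continue with (1/19)
reached (1/19) = 1, so the symbol is -1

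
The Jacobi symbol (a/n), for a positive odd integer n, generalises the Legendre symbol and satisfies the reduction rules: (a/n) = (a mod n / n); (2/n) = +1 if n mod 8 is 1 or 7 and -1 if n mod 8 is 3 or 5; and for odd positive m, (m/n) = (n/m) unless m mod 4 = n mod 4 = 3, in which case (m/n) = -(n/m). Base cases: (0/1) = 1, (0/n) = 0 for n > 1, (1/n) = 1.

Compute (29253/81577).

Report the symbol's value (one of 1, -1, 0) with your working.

flip (29253/81577) -> (81577/29253): both odd, 29253 mod 4 = 1, 81577 mod 4 = 1, so the flip contributes +1; sign now +1
(81577/29253): 81577 mod 29253 = 23071, so (81577/29253) = (23071/29253)
flip (23071/29253) -> (29253/23071): both odd, 23071 mod 4 = 3, 29253 mod 4 = 1, so the flip contributes +1; sign now +1
(29253/23071): 29253 mod 23071 = 6182, so (29253/23071) = (6182/23071)
factor out 2^1: 6182 = 2^1·3091; with 23071 mod 8 = 7, (2/23071) = +1; sign now +1; continue with (3091/23071)
flip (3091/23071) -> (23071/3091): both odd, 3091 mod 4 = 3, 23071 mod 4 = 3, so the flip contributes -1; sign now -1
(23071/3091): 23071 mod 3091 = 1434, so (23071/3091) = (1434/3091)
factor out 2^1: 1434 = 2^1·717; with 3091 mod 8 = 3, (2/3091) = -1; sign now +1; continue with (717/3091)
flip (717/3091) -> (3091/717): both odd, 717 mod 4 = 1, 3091 mod 4 = 3, so the flip contributes +1; sign now +1
(3091/717): 3091 mod 717 = 223, so (3091/717) = (223/717)
flip (223/717) -> (717/223): both odd, 223 mod 4 = 3, 717 mod 4 = 1, so the flip contributes +1; sign now +1
(717/223): 717 mod 223 = 48, so (717/223) = (48/223)
factor out 2^4: 48 = 2^4·3; with 223 mod 8 = 7, (2/223) = +1; sign now +1; continue with (3/223)
flip (3/223) -> (223/3): both odd, 3 mod 4 = 3, 223 mod 4 = 3, so the flip contributes -1; sign now -1
(223/3): 223 mod 3 = 1, so (223/3) = (1/3)
reached (1/3) = 1, so the symbol is -1

-1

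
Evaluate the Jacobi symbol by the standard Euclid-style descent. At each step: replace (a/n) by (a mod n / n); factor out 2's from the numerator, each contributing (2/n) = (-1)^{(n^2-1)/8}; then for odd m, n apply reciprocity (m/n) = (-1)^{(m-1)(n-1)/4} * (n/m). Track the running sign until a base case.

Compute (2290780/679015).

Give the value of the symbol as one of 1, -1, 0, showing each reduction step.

(2290780/679015): 2290780 mod 679015 = 253735, so (2290780/679015) = (253735/679015)
flip (253735/679015) -> (679015/253735): both odd, 253735 mod 4 = 3, 679015 mod 4 = 3, so the flip contributes -1; sign now -1
(679015/253735): 679015 mod 253735 = 171545, so (679015/253735) = (171545/253735)
flip (171545/253735) -> (253735/171545): both odd, 171545 mod 4 = 1, 253735 mod 4 = 3, so the flip contributes +1; sign now -1
(253735/171545): 253735 mod 171545 = 82190, so (253735/171545) = (82190/171545)
factor out 2^1: 82190 = 2^1·41095; with 171545 mod 8 = 1, (2/171545) = +1; sign now -1; continue with (41095/171545)
flip (41095/171545) -> (171545/41095): both odd, 41095 mod 4 = 3, 171545 mod 4 = 1, so the flip contributes +1; sign now -1
(171545/41095): 171545 mod 41095 = 7165, so (171545/41095) = (7165/41095)
flip (7165/41095) -> (41095/7165): both odd, 7165 mod 4 = 1, 41095 mod 4 = 3, so the flip contributes +1; sign now -1
(41095/7165): 41095 mod 7165 = 5270, so (41095/7165) = (5270/7165)
factor out 2^1: 5270 = 2^1·2635; with 7165 mod 8 = 5, (2/7165) = -1; sign now +1; continue with (2635/7165)
flip (2635/7165) -> (7165/2635): both odd, 2635 mod 4 = 3, 7165 mod 4 = 1, so the flip contributes +1; sign now +1
(7165/2635): 7165 mod 2635 = 1895, so (7165/2635) = (1895/2635)
flip (1895/2635) -> (2635/1895): both odd, 1895 mod 4 = 3, 2635 mod 4 = 3, so the flip contributes -1; sign now -1
(2635/1895): 2635 mod 1895 = 740, so (2635/1895) = (740/1895)
factor out 2^2: 740 = 2^2·185; with 1895 mod 8 = 7, (2/1895) = +1; sign now -1; continue with (185/1895)
flip (185/1895) -> (1895/185): both odd, 185 mod 4 = 1, 1895 mod 4 = 3, so the flip contributes +1; sign now -1
(1895/185): 1895 mod 185 = 45, so (1895/185) = (45/185)
flip (45/185) -> (185/45): both odd, 45 mod 4 = 1, 185 mod 4 = 1, so the flip contributes +1; sign now -1
(185/45): 185 mod 45 = 5, so (185/45) = (5/45)
flip (5/45) -> (45/5): both odd, 5 mod 4 = 1, 45 mod 4 = 1, so the flip contributes +1; sign now -1
(45/5): 45 mod 5 = 0, so (45/5) = (0/5)
reached (0/5); gcd(a, n) > 1, so (0/5) = 0 and the symbol is 0

0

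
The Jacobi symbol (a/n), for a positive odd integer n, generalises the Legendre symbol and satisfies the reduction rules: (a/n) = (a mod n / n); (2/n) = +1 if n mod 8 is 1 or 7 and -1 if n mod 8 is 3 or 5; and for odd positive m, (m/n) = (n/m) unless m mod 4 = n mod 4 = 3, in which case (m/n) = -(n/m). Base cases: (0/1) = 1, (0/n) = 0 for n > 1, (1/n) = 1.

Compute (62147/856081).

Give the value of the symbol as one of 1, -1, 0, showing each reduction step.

1

flip (62147/856081) -> (856081/62147): both odd, 62147 mod 4 = 3, 856081 mod 4 = 1, so the flip contributes +1; sign now +1
(856081/62147): 856081 mod 62147 = 48170, so (856081/62147) = (48170/62147)
factor out 2^1: 48170 = 2^1·24085; with 62147 mod 8 = 3, (2/62147) = -1; sign now -1; continue with (24085/62147)
flip (24085/62147) -> (62147/24085): both odd, 24085 mod 4 = 1, 62147 mod 4 = 3, so the flip contributes +1; sign now -1
(62147/24085): 62147 mod 24085 = 13977, so (62147/24085) = (13977/24085)
flip (13977/24085) -> (24085/13977): both odd, 13977 mod 4 = 1, 24085 mod 4 = 1, so the flip contributes +1; sign now -1
(24085/13977): 24085 mod 13977 = 10108, so (24085/13977) = (10108/13977)
factor out 2^2: 10108 = 2^2·2527; with 13977 mod 8 = 1, (2/13977) = +1; sign now -1; continue with (2527/13977)
flip (2527/13977) -> (13977/2527): both odd, 2527 mod 4 = 3, 13977 mod 4 = 1, so the flip contributes +1; sign now -1
(13977/2527): 13977 mod 2527 = 1342, so (13977/2527) = (1342/2527)
factor out 2^1: 1342 = 2^1·671; with 2527 mod 8 = 7, (2/2527) = +1; sign now -1; continue with (671/2527)
flip (671/2527) -> (2527/671): both odd, 671 mod 4 = 3, 2527 mod 4 = 3, so the flip contributes -1; sign now +1
(2527/671): 2527 mod 671 = 514, so (2527/671) = (514/671)
factor out 2^1: 514 = 2^1·257; with 671 mod 8 = 7, (2/671) = +1; sign now +1; continue with (257/671)
flip (257/671) -> (671/257): both odd, 257 mod 4 = 1, 671 mod 4 = 3, so the flip contributes +1; sign now +1
(671/257): 671 mod 257 = 157, so (671/257) = (157/257)
flip (157/257) -> (257/157): both odd, 157 mod 4 = 1, 257 mod 4 = 1, so the flip contributes +1; sign now +1
(257/157): 257 mod 157 = 100, so (257/157) = (100/157)
factor out 2^2: 100 = 2^2·25; with 157 mod 8 = 5, (2/157) = -1; sign now +1; continue with (25/157)
flip (25/157) -> (157/25): both odd, 25 mod 4 = 1, 157 mod 4 = 1, so the flip contributes +1; sign now +1
(157/25): 157 mod 25 = 7, so (157/25) = (7/25)
flip (7/25) -> (25/7): both odd, 7 mod 4 = 3, 25 mod 4 = 1, so the flip contributes +1; sign now +1
(25/7): 25 mod 7 = 4, so (25/7) = (4/7)
factor out 2^2: 4 = 2^2·1; with 7 mod 8 = 7, (2/7) = +1; sign now +1; continue with (1/7)
reached (1/7) = 1, so the symbol is +1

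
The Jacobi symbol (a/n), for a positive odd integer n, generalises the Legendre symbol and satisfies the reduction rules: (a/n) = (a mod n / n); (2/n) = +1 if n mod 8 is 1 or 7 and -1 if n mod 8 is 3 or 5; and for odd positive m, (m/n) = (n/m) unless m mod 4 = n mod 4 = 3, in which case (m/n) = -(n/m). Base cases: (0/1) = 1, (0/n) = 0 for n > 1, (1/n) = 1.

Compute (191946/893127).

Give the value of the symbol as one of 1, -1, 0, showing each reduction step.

factor out 2^1: 191946 = 2^1·95973; with 893127 mod 8 = 7, (2/893127) = +1; sign now +1; continue with (95973/893127)
flip (95973/893127) -> (893127/95973): both odd, 95973 mod 4 = 1, 893127 mod 4 = 3, so the flip contributes +1; sign now +1
(893127/95973): 893127 mod 95973 = 29370, so (893127/95973) = (29370/95973)
factor out 2^1: 29370 = 2^1·14685; with 95973 mod 8 = 5, (2/95973) = -1; sign now -1; continue with (14685/95973)
flip (14685/95973) -> (95973/14685): both odd, 14685 mod 4 = 1, 95973 mod 4 = 1, so the flip contributes +1; sign now -1
(95973/14685): 95973 mod 14685 = 7863, so (95973/14685) = (7863/14685)
flip (7863/14685) -> (14685/7863): both odd, 7863 mod 4 = 3, 14685 mod 4 = 1, so the flip contributes +1; sign now -1
(14685/7863): 14685 mod 7863 = 6822, so (14685/7863) = (6822/7863)
factor out 2^1: 6822 = 2^1·3411; with 7863 mod 8 = 7, (2/7863) = +1; sign now -1; continue with (3411/7863)
flip (3411/7863) -> (7863/3411): both odd, 3411 mod 4 = 3, 7863 mod 4 = 3, so the flip contributes -1; sign now +1
(7863/3411): 7863 mod 3411 = 1041, so (7863/3411) = (1041/3411)
flip (1041/3411) -> (3411/1041): both odd, 1041 mod 4 = 1, 3411 mod 4 = 3, so the flip contributes +1; sign now +1
(3411/1041): 3411 mod 1041 = 288, so (3411/1041) = (288/1041)
factor out 2^5: 288 = 2^5·9; with 1041 mod 8 = 1, (2/1041) = +1; sign now +1; continue with (9/1041)
flip (9/1041) -> (1041/9): both odd, 9 mod 4 = 1, 1041 mod 4 = 1, so the flip contributes +1; sign now +1
(1041/9): 1041 mod 9 = 6, so (1041/9) = (6/9)
factor out 2^1: 6 = 2^1·3; with 9 mod 8 = 1, (2/9) = +1; sign now +1; continue with (3/9)
flip (3/9) -> (9/3): both odd, 3 mod 4 = 3, 9 mod 4 = 1, so the flip contributes +1; sign now +1
(9/3): 9 mod 3 = 0, so (9/3) = (0/3)
reached (0/3); gcd(a, n) > 1, so (0/3) = 0 and the symbol is 0

0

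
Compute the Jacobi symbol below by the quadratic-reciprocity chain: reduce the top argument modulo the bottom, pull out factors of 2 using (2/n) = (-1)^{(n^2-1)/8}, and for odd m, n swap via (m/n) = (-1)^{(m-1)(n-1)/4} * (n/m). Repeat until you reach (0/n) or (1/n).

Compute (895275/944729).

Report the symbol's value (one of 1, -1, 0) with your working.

1

reciprocity: (895275/944729) = +1·(944729/895275) since 895275 mod 4 = 3, 944729 mod 4 = 1; sign now +1
(944729/895275) = (49454/895275)   [reduce mod 895275]
49454 = 2^1·24727; (2/895275) = -1 since 895275 mod 8 = 3, so (49454/895275) = (-1)^1·(24727/895275); sign now -1
reciprocity: (24727/895275) = -1·(895275/24727) since 24727 mod 4 = 3, 895275 mod 4 = 3; sign now +1
(895275/24727) = (5103/24727)   [reduce mod 24727]
reciprocity: (5103/24727) = -1·(24727/5103) since 5103 mod 4 = 3, 24727 mod 4 = 3; sign now -1
(24727/5103) = (4315/5103)   [reduce mod 5103]
reciprocity: (4315/5103) = -1·(5103/4315) since 4315 mod 4 = 3, 5103 mod 4 = 3; sign now +1
(5103/4315) = (788/4315)   [reduce mod 4315]
788 = 2^2·197; (2/4315) = -1 since 4315 mod 8 = 3, so (788/4315) = (-1)^2·(197/4315); sign now +1
reciprocity: (197/4315) = +1·(4315/197) since 197 mod 4 = 1, 4315 mod 4 = 3; sign now +1
(4315/197) = (178/197)   [reduce mod 197]
178 = 2^1·89; (2/197) = -1 since 197 mod 8 = 5, so (178/197) = (-1)^1·(89/197); sign now -1
reciprocity: (89/197) = +1·(197/89) since 89 mod 4 = 1, 197 mod 4 = 1; sign now -1
(197/89) = (19/89)   [reduce mod 89]
reciprocity: (19/89) = +1·(89/19) since 19 mod 4 = 3, 89 mod 4 = 1; sign now -1
(89/19) = (13/19)   [reduce mod 19]
reciprocity: (13/19) = +1·(19/13) since 13 mod 4 = 1, 19 mod 4 = 3; sign now -1
(19/13) = (6/13)   [reduce mod 13]
6 = 2^1·3; (2/13) = -1 since 13 mod 8 = 5, so (6/13) = (-1)^1·(3/13); sign now +1
reciprocity: (3/13) = +1·(13/3) since 3 mod 4 = 3, 13 mod 4 = 1; sign now +1
(13/3) = (1/3)   [reduce mod 3]
(1/3) = 1; final value = sign = +1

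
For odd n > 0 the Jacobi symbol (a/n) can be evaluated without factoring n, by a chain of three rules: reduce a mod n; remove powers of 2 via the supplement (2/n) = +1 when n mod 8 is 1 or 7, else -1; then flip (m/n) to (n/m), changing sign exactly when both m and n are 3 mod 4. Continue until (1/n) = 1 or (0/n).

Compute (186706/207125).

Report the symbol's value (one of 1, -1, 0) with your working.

-1

factor out 2^1: 186706 = 2^1·93353; with 207125 mod 8 = 5, (2/207125) = -1; sign now -1; continue with (93353/207125)
flip (93353/207125) -> (207125/93353): both odd, 93353 mod 4 = 1, 207125 mod 4 = 1, so the flip contributes +1; sign now -1
(207125/93353): 207125 mod 93353 = 20419, so (207125/93353) = (20419/93353)
flip (20419/93353) -> (93353/20419): both odd, 20419 mod 4 = 3, 93353 mod 4 = 1, so the flip contributes +1; sign now -1
(93353/20419): 93353 mod 20419 = 11677, so (93353/20419) = (11677/20419)
flip (11677/20419) -> (20419/11677): both odd, 11677 mod 4 = 1, 20419 mod 4 = 3, so the flip contributes +1; sign now -1
(20419/11677): 20419 mod 11677 = 8742, so (20419/11677) = (8742/11677)
factor out 2^1: 8742 = 2^1·4371; with 11677 mod 8 = 5, (2/11677) = -1; sign now +1; continue with (4371/11677)
flip (4371/11677) -> (11677/4371): both odd, 4371 mod 4 = 3, 11677 mod 4 = 1, so the flip contributes +1; sign now +1
(11677/4371): 11677 mod 4371 = 2935, so (11677/4371) = (2935/4371)
flip (2935/4371) -> (4371/2935): both odd, 2935 mod 4 = 3, 4371 mod 4 = 3, so the flip contributes -1; sign now -1
(4371/2935): 4371 mod 2935 = 1436, so (4371/2935) = (1436/2935)
factor out 2^2: 1436 = 2^2·359; with 2935 mod 8 = 7, (2/2935) = +1; sign now -1; continue with (359/2935)
flip (359/2935) -> (2935/359): both odd, 359 mod 4 = 3, 2935 mod 4 = 3, so the flip contributes -1; sign now +1
(2935/359): 2935 mod 359 = 63, so (2935/359) = (63/359)
flip (63/359) -> (359/63): both odd, 63 mod 4 = 3, 359 mod 4 = 3, so the flip contributes -1; sign now -1
(359/63): 359 mod 63 = 44, so (359/63) = (44/63)
factor out 2^2: 44 = 2^2·11; with 63 mod 8 = 7, (2/63) = +1; sign now -1; continue with (11/63)
flip (11/63) -> (63/11): both odd, 11 mod 4 = 3, 63 mod 4 = 3, so the flip contributes -1; sign now +1
(63/11): 63 mod 11 = 8, so (63/11) = (8/11)
factor out 2^3: 8 = 2^3·1; with 11 mod 8 = 3, (2/11) = -1; sign now -1; continue with (1/11)
reached (1/11) = 1, so the symbol is -1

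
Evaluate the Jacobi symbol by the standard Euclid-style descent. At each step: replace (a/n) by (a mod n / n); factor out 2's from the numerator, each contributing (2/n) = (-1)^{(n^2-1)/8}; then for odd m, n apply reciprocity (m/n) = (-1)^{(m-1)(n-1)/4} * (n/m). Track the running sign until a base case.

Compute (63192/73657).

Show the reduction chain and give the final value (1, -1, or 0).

63192 = 2^3·7899; (2/73657) = +1 since 73657 mod 8 = 1, so (63192/73657) = (+1)^3·(7899/73657); sign now +1
reciprocity: (7899/73657) = +1·(73657/7899) since 7899 mod 4 = 3, 73657 mod 4 = 1; sign now +1
(73657/7899) = (2566/7899)   [reduce mod 7899]
2566 = 2^1·1283; (2/7899) = -1 since 7899 mod 8 = 3, so (2566/7899) = (-1)^1·(1283/7899); sign now -1
reciprocity: (1283/7899) = -1·(7899/1283) since 1283 mod 4 = 3, 7899 mod 4 = 3; sign now +1
(7899/1283) = (201/1283)   [reduce mod 1283]
reciprocity: (201/1283) = +1·(1283/201) since 201 mod 4 = 1, 1283 mod 4 = 3; sign now +1
(1283/201) = (77/201)   [reduce mod 201]
reciprocity: (77/201) = +1·(201/77) since 77 mod 4 = 1, 201 mod 4 = 1; sign now +1
(201/77) = (47/77)   [reduce mod 77]
reciprocity: (47/77) = +1·(77/47) since 47 mod 4 = 3, 77 mod 4 = 1; sign now +1
(77/47) = (30/47)   [reduce mod 47]
30 = 2^1·15; (2/47) = +1 since 47 mod 8 = 7, so (30/47) = (+1)^1·(15/47); sign now +1
reciprocity: (15/47) = -1·(47/15) since 15 mod 4 = 3, 47 mod 4 = 3; sign now -1
(47/15) = (2/15)   [reduce mod 15]
2 = 2^1·1; (2/15) = +1 since 15 mod 8 = 7, so (2/15) = (+1)^1·(1/15); sign now -1
(1/15) = 1; final value = sign = -1

-1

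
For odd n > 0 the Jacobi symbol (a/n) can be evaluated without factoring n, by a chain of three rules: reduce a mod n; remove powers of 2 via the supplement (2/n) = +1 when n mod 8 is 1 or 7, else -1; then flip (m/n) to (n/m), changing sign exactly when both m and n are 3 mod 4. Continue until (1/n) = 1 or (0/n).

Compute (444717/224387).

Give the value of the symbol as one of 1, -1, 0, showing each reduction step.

(444717/224387) = (220330/224387)   [reduce mod 224387]
220330 = 2^1·110165; (2/224387) = -1 since 224387 mod 8 = 3, so (220330/224387) = (-1)^1·(110165/224387); sign now -1
reciprocity: (110165/224387) = +1·(224387/110165) since 110165 mod 4 = 1, 224387 mod 4 = 3; sign now -1
(224387/110165) = (4057/110165)   [reduce mod 110165]
reciprocity: (4057/110165) = +1·(110165/4057) since 4057 mod 4 = 1, 110165 mod 4 = 1; sign now -1
(110165/4057) = (626/4057)   [reduce mod 4057]
626 = 2^1·313; (2/4057) = +1 since 4057 mod 8 = 1, so (626/4057) = (+1)^1·(313/4057); sign now -1
reciprocity: (313/4057) = +1·(4057/313) since 313 mod 4 = 1, 4057 mod 4 = 1; sign now -1
(4057/313) = (301/313)   [reduce mod 313]
reciprocity: (301/313) = +1·(313/301) since 301 mod 4 = 1, 313 mod 4 = 1; sign now -1
(313/301) = (12/301)   [reduce mod 301]
12 = 2^2·3; (2/301) = -1 since 301 mod 8 = 5, so (12/301) = (-1)^2·(3/301); sign now -1
reciprocity: (3/301) = +1·(301/3) since 3 mod 4 = 3, 301 mod 4 = 1; sign now -1
(301/3) = (1/3)   [reduce mod 3]
(1/3) = 1; final value = sign = -1

-1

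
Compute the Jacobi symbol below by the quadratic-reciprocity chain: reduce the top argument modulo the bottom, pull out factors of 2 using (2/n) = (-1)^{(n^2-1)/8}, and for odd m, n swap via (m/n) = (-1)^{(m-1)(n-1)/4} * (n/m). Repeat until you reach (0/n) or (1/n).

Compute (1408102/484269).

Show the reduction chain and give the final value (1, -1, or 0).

-1

(1408102/484269) = (439564/484269)   [reduce mod 484269]
439564 = 2^2·109891; (2/484269) = -1 since 484269 mod 8 = 5, so (439564/484269) = (-1)^2·(109891/484269); sign now +1
reciprocity: (109891/484269) = +1·(484269/109891) since 109891 mod 4 = 3, 484269 mod 4 = 1; sign now +1
(484269/109891) = (44705/109891)   [reduce mod 109891]
reciprocity: (44705/109891) = +1·(109891/44705) since 44705 mod 4 = 1, 109891 mod 4 = 3; sign now +1
(109891/44705) = (20481/44705)   [reduce mod 44705]
reciprocity: (20481/44705) = +1·(44705/20481) since 20481 mod 4 = 1, 44705 mod 4 = 1; sign now +1
(44705/20481) = (3743/20481)   [reduce mod 20481]
reciprocity: (3743/20481) = +1·(20481/3743) since 3743 mod 4 = 3, 20481 mod 4 = 1; sign now +1
(20481/3743) = (1766/3743)   [reduce mod 3743]
1766 = 2^1·883; (2/3743) = +1 since 3743 mod 8 = 7, so (1766/3743) = (+1)^1·(883/3743); sign now +1
reciprocity: (883/3743) = -1·(3743/883) since 883 mod 4 = 3, 3743 mod 4 = 3; sign now -1
(3743/883) = (211/883)   [reduce mod 883]
reciprocity: (211/883) = -1·(883/211) since 211 mod 4 = 3, 883 mod 4 = 3; sign now +1
(883/211) = (39/211)   [reduce mod 211]
reciprocity: (39/211) = -1·(211/39) since 39 mod 4 = 3, 211 mod 4 = 3; sign now -1
(211/39) = (16/39)   [reduce mod 39]
16 = 2^4·1; (2/39) = +1 since 39 mod 8 = 7, so (16/39) = (+1)^4·(1/39); sign now -1
(1/39) = 1; final value = sign = -1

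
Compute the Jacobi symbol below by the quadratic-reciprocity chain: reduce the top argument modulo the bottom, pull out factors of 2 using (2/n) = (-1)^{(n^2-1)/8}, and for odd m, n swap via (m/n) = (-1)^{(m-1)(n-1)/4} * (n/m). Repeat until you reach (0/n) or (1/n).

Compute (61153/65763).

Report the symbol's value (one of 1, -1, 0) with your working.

1

reciprocity: (61153/65763) = +1·(65763/61153) since 61153 mod 4 = 1, 65763 mod 4 = 3; sign now +1
(65763/61153) = (4610/61153)   [reduce mod 61153]
4610 = 2^1·2305; (2/61153) = +1 since 61153 mod 8 = 1, so (4610/61153) = (+1)^1·(2305/61153); sign now +1
reciprocity: (2305/61153) = +1·(61153/2305) since 2305 mod 4 = 1, 61153 mod 4 = 1; sign now +1
(61153/2305) = (1223/2305)   [reduce mod 2305]
reciprocity: (1223/2305) = +1·(2305/1223) since 1223 mod 4 = 3, 2305 mod 4 = 1; sign now +1
(2305/1223) = (1082/1223)   [reduce mod 1223]
1082 = 2^1·541; (2/1223) = +1 since 1223 mod 8 = 7, so (1082/1223) = (+1)^1·(541/1223); sign now +1
reciprocity: (541/1223) = +1·(1223/541) since 541 mod 4 = 1, 1223 mod 4 = 3; sign now +1
(1223/541) = (141/541)   [reduce mod 541]
reciprocity: (141/541) = +1·(541/141) since 141 mod 4 = 1, 541 mod 4 = 1; sign now +1
(541/141) = (118/141)   [reduce mod 141]
118 = 2^1·59; (2/141) = -1 since 141 mod 8 = 5, so (118/141) = (-1)^1·(59/141); sign now -1
reciprocity: (59/141) = +1·(141/59) since 59 mod 4 = 3, 141 mod 4 = 1; sign now -1
(141/59) = (23/59)   [reduce mod 59]
reciprocity: (23/59) = -1·(59/23) since 23 mod 4 = 3, 59 mod 4 = 3; sign now +1
(59/23) = (13/23)   [reduce mod 23]
reciprocity: (13/23) = +1·(23/13) since 13 mod 4 = 1, 23 mod 4 = 3; sign now +1
(23/13) = (10/13)   [reduce mod 13]
10 = 2^1·5; (2/13) = -1 since 13 mod 8 = 5, so (10/13) = (-1)^1·(5/13); sign now -1
reciprocity: (5/13) = +1·(13/5) since 5 mod 4 = 1, 13 mod 4 = 1; sign now -1
(13/5) = (3/5)   [reduce mod 5]
reciprocity: (3/5) = +1·(5/3) since 3 mod 4 = 3, 5 mod 4 = 1; sign now -1
(5/3) = (2/3)   [reduce mod 3]
2 = 2^1·1; (2/3) = -1 since 3 mod 8 = 3, so (2/3) = (-1)^1·(1/3); sign now +1
(1/3) = 1; final value = sign = +1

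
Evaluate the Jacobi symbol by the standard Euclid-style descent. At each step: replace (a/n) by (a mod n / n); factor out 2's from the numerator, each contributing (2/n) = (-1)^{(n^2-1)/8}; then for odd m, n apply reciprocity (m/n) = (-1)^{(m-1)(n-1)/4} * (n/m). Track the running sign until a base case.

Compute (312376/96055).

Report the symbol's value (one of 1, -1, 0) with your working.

(312376/96055): 312376 mod 96055 = 24211, so (312376/96055) = (24211/96055)
flip (24211/96055) -> (96055/24211): both odd, 24211 mod 4 = 3, 96055 mod 4 = 3, so the flip contributes -1; sign now -1
(96055/24211): 96055 mod 24211 = 23422, so (96055/24211) = (23422/24211)
factor out 2^1: 23422 = 2^1·11711; with 24211 mod 8 = 3, (2/24211) = -1; sign now +1; continue with (11711/24211)
flip (11711/24211) -> (24211/11711): both odd, 11711 mod 4 = 3, 24211 mod 4 = 3, so the flip contributes -1; sign now -1
(24211/11711): 24211 mod 11711 = 789, so (24211/11711) = (789/11711)
flip (789/11711) -> (11711/789): both odd, 789 mod 4 = 1, 11711 mod 4 = 3, so the flip contributes +1; sign now -1
(11711/789): 11711 mod 789 = 665, so (11711/789) = (665/789)
flip (665/789) -> (789/665): both odd, 665 mod 4 = 1, 789 mod 4 = 1, so the flip contributes +1; sign now -1
(789/665): 789 mod 665 = 124, so (789/665) = (124/665)
factor out 2^2: 124 = 2^2·31; with 665 mod 8 = 1, (2/665) = +1; sign now -1; continue with (31/665)
flip (31/665) -> (665/31): both odd, 31 mod 4 = 3, 665 mod 4 = 1, so the flip contributes +1; sign now -1
(665/31): 665 mod 31 = 14, so (665/31) = (14/31)
factor out 2^1: 14 = 2^1·7; with 31 mod 8 = 7, (2/31) = +1; sign now -1; continue with (7/31)
flip (7/31) -> (31/7): both odd, 7 mod 4 = 3, 31 mod 4 = 3, so the flip contributes -1; sign now +1
(31/7): 31 mod 7 = 3, so (31/7) = (3/7)
flip (3/7) -> (7/3): both odd, 3 mod 4 = 3, 7 mod 4 = 3, so the flip contributes -1; sign now -1
(7/3): 7 mod 3 = 1, so (7/3) = (1/3)
reached (1/3) = 1, so the symbol is -1

-1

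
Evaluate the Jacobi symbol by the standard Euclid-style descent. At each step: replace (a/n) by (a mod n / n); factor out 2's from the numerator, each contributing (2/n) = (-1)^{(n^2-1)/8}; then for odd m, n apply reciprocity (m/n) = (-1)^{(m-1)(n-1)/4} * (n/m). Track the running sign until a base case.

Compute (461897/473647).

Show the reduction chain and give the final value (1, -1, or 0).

-1

reciprocity: (461897/473647) = +1·(473647/461897) since 461897 mod 4 = 1, 473647 mod 4 = 3; sign now +1
(473647/461897) = (11750/461897)   [reduce mod 461897]
11750 = 2^1·5875; (2/461897) = +1 since 461897 mod 8 = 1, so (11750/461897) = (+1)^1·(5875/461897); sign now +1
reciprocity: (5875/461897) = +1·(461897/5875) since 5875 mod 4 = 3, 461897 mod 4 = 1; sign now +1
(461897/5875) = (3647/5875)   [reduce mod 5875]
reciprocity: (3647/5875) = -1·(5875/3647) since 3647 mod 4 = 3, 5875 mod 4 = 3; sign now -1
(5875/3647) = (2228/3647)   [reduce mod 3647]
2228 = 2^2·557; (2/3647) = +1 since 3647 mod 8 = 7, so (2228/3647) = (+1)^2·(557/3647); sign now -1
reciprocity: (557/3647) = +1·(3647/557) since 557 mod 4 = 1, 3647 mod 4 = 3; sign now -1
(3647/557) = (305/557)   [reduce mod 557]
reciprocity: (305/557) = +1·(557/305) since 305 mod 4 = 1, 557 mod 4 = 1; sign now -1
(557/305) = (252/305)   [reduce mod 305]
252 = 2^2·63; (2/305) = +1 since 305 mod 8 = 1, so (252/305) = (+1)^2·(63/305); sign now -1
reciprocity: (63/305) = +1·(305/63) since 63 mod 4 = 3, 305 mod 4 = 1; sign now -1
(305/63) = (53/63)   [reduce mod 63]
reciprocity: (53/63) = +1·(63/53) since 53 mod 4 = 1, 63 mod 4 = 3; sign now -1
(63/53) = (10/53)   [reduce mod 53]
10 = 2^1·5; (2/53) = -1 since 53 mod 8 = 5, so (10/53) = (-1)^1·(5/53); sign now +1
reciprocity: (5/53) = +1·(53/5) since 5 mod 4 = 1, 53 mod 4 = 1; sign now +1
(53/5) = (3/5)   [reduce mod 5]
reciprocity: (3/5) = +1·(5/3) since 3 mod 4 = 3, 5 mod 4 = 1; sign now +1
(5/3) = (2/3)   [reduce mod 3]
2 = 2^1·1; (2/3) = -1 since 3 mod 8 = 3, so (2/3) = (-1)^1·(1/3); sign now -1
(1/3) = 1; final value = sign = -1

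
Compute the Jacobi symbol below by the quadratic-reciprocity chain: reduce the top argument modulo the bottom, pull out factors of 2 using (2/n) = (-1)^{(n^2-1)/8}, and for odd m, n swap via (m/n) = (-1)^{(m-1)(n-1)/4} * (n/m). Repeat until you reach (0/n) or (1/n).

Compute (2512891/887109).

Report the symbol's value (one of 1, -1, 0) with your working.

(2512891/887109) = (738673/887109)   [reduce mod 887109]
reciprocity: (738673/887109) = +1·(887109/738673) since 738673 mod 4 = 1, 887109 mod 4 = 1; sign now +1
(887109/738673) = (148436/738673)   [reduce mod 738673]
148436 = 2^2·37109; (2/738673) = +1 since 738673 mod 8 = 1, so (148436/738673) = (+1)^2·(37109/738673); sign now +1
reciprocity: (37109/738673) = +1·(738673/37109) since 37109 mod 4 = 1, 738673 mod 4 = 1; sign now +1
(738673/37109) = (33602/37109)   [reduce mod 37109]
33602 = 2^1·16801; (2/37109) = -1 since 37109 mod 8 = 5, so (33602/37109) = (-1)^1·(16801/37109); sign now -1
reciprocity: (16801/37109) = +1·(37109/16801) since 16801 mod 4 = 1, 37109 mod 4 = 1; sign now -1
(37109/16801) = (3507/16801)   [reduce mod 16801]
reciprocity: (3507/16801) = +1·(16801/3507) since 3507 mod 4 = 3, 16801 mod 4 = 1; sign now -1
(16801/3507) = (2773/3507)   [reduce mod 3507]
reciprocity: (2773/3507) = +1·(3507/2773) since 2773 mod 4 = 1, 3507 mod 4 = 3; sign now -1
(3507/2773) = (734/2773)   [reduce mod 2773]
734 = 2^1·367; (2/2773) = -1 since 2773 mod 8 = 5, so (734/2773) = (-1)^1·(367/2773); sign now +1
reciprocity: (367/2773) = +1·(2773/367) since 367 mod 4 = 3, 2773 mod 4 = 1; sign now +1
(2773/367) = (204/367)   [reduce mod 367]
204 = 2^2·51; (2/367) = +1 since 367 mod 8 = 7, so (204/367) = (+1)^2·(51/367); sign now +1
reciprocity: (51/367) = -1·(367/51) since 51 mod 4 = 3, 367 mod 4 = 3; sign now -1
(367/51) = (10/51)   [reduce mod 51]
10 = 2^1·5; (2/51) = -1 since 51 mod 8 = 3, so (10/51) = (-1)^1·(5/51); sign now +1
reciprocity: (5/51) = +1·(51/5) since 5 mod 4 = 1, 51 mod 4 = 3; sign now +1
(51/5) = (1/5)   [reduce mod 5]
(1/5) = 1; final value = sign = +1

1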